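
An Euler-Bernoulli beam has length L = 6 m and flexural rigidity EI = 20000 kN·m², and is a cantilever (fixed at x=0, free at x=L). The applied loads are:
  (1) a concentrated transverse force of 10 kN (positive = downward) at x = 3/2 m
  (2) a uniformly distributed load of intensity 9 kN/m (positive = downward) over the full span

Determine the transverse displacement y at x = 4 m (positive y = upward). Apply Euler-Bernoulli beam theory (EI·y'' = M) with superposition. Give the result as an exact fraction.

y(4) = -6843/160000 m

Load 1 — point force P=10 kN at a=3/2 m (b=L-a=9/2):
  y_1 = -Pa²(3x-a)/(6EI)  [x>a] = -10·(3/2)²·(3·4-(3/2))/(6·20000) = -63/32000 m
Load 2 — uniform load w=9 kN/m over full span:
  y_2 = -wx²(x²-4Lx+6L²)/(24EI) = -9·4²·(4²-4·6·4+6·6²)/(24·20000) = -51/1250 m
Superposition: y = Σ y_i = -6843/160000 m ≈ -0.042769 m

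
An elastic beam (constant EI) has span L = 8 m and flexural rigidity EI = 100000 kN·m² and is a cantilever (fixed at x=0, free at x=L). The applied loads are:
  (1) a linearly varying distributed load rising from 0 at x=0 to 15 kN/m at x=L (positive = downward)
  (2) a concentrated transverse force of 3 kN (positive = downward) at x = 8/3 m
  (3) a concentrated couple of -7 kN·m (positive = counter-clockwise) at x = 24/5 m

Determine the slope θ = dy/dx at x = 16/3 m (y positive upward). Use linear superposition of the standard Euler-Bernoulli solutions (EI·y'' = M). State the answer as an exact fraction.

Load 1 — triangular load w₀=15 kN/m (0→w₀ over full span):
  θ_1 = (w₀Lx²/4-w₀L²x/3-w₀x⁴/(24L))/EI = (15·8·(16/3)²/4-15·8²·(16/3)/3-15·(16/3)⁴/(24·8))/100000 = -464/50625 rad
Load 2 — point force P=3 kN at a=8/3 m (b=L-a=16/3):
  θ_2 = -Pa²/(2EI)  [x>a] = -3·(8/3)²/(2·100000) = -1/9375 rad
Load 3 — applied couple M₀=-7 kN·m at a=24/5 m (b=L-a=16/5):
  θ_3 = M₀a/EI  [x>a] = (-7)·(24/5)/100000 = -21/62500 rad
Superposition: θ = Σ θ_i = -48641/5062500 rad ≈ -0.009608 rad

θ(16/3) = -48641/5062500 rad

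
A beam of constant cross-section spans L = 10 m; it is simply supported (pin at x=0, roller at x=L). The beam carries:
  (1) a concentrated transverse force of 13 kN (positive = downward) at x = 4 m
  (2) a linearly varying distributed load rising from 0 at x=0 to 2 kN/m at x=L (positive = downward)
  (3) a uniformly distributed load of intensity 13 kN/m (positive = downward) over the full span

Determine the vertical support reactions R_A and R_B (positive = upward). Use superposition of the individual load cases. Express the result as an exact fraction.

R_A = 1142/15 kN, R_B = 1153/15 kN

Load 1 — point force P=13 kN at a=4 m (b=L-a=6):
  R_A = Pb/L = 13·6/10 = 39/5 kN
  R_B = Pa/L = 13·4/10 = 26/5 kN
Load 2 — triangular load w₀=2 kN/m (0→w₀ over full span):
  R_A = w₀L/6 = 2·10/6 = 10/3 kN
  R_B = w₀L/3 = 2·10/3 = 20/3 kN
Load 3 — uniform load w=13 kN/m over full span:
  R_A = wL/2 = 13·10/2 = 65 kN
  R_B = wL/2 = 13·10/2 = 65 kN
Superposition: R_A = 1142/15 kN, R_B = 1153/15 kN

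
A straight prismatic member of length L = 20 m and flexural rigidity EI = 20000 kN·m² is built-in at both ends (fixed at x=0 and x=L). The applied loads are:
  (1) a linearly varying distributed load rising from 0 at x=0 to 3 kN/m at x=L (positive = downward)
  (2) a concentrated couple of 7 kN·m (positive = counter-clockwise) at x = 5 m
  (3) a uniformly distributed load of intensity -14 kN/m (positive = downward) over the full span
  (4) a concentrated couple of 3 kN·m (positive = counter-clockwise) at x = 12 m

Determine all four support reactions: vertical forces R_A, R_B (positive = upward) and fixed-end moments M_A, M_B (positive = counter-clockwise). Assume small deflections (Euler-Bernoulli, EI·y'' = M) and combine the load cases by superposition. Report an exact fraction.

R_A = -521561/4000 kN, M_A = -512423/1200 kN·m, R_B = -478439/4000 kN, M_B = 491057/1200 kN·m

Load 1 — triangular load w₀=3 kN/m (0→w₀ over full span):
  R_A = 3w₀L/20 = 3·3·20/20 = 9 kN
  M_A = w₀L²/30 = 3·20²/30 = 40 kN·m
  R_B = 7w₀L/20 = 7·3·20/20 = 21 kN
  M_B = -w₀L²/20 = -3·20²/20 = -60 kN·m
Load 2 — applied couple M₀=7 kN·m at a=5 m (b=L-a=15):
  R_A = 6M₀ab/L³ = 6·7·5·15/20³ = 63/160 kN
  M_A = M₀b(2a-b)/L² = 7·15·(2·5-15)/20² = -21/16 kN·m
  R_B = -6M₀ab/L³ = -6·7·5·15/20³ = -63/160 kN
  M_B = M₀a(2b-a)/L² = 7·5·(2·15-5)/20² = 35/16 kN·m
Load 3 — uniform load w=-14 kN/m over full span:
  R_A = wL/2 = (-14)·20/2 = -140 kN
  M_A = wL²/12 = (-14)·20²/12 = -1400/3 kN·m
  R_B = wL/2 = (-14)·20/2 = -140 kN
  M_B = -wL²/12 = -(-14)·20²/12 = 1400/3 kN·m
Load 4 — applied couple M₀=3 kN·m at a=12 m (b=L-a=8):
  R_A = 6M₀ab/L³ = 6·3·12·8/20³ = 27/125 kN
  M_A = M₀b(2a-b)/L² = 3·8·(2·12-8)/20² = 24/25 kN·m
  R_B = -6M₀ab/L³ = -6·3·12·8/20³ = -27/125 kN
  M_B = M₀a(2b-a)/L² = 3·12·(2·8-12)/20² = 9/25 kN·m
Superposition: R_A = -521561/4000 kN, M_A = -512423/1200 kN·m, R_B = -478439/4000 kN, M_B = 491057/1200 kN·m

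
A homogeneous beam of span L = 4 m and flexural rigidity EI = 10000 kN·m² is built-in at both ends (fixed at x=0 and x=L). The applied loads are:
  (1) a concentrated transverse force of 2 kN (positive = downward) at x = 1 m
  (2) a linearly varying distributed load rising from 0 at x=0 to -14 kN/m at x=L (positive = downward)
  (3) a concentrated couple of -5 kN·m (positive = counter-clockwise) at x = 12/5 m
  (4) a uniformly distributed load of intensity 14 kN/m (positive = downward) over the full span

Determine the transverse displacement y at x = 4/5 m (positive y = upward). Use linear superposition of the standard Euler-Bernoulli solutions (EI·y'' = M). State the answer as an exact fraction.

y(4/5) = -93677/468750000 m

Load 1 — point force P=2 kN at a=1 m (b=L-a=3):
  y_1 = -Pb²x²(3aL-(3a+b)x)/(6L³EI)  [x≤a] = -2·3²·(4/5)²·(3·1·4-(3·1+3)·(4/5))/(6·4³·10000) = -27/1250000 m
Load 2 — triangular load w₀=-14 kN/m (0→w₀ over full span):
  y_2 = -w₀x²(L-x)²(x+2L)/(120LEI) = -(-14)·(4/5)²·(4-(4/5))²·((4/5)+2·4)/(120·4·10000) = 4928/29296875 m
Load 3 — applied couple M₀=-5 kN·m at a=12/5 m (b=L-a=8/5):
  y_3 = (R_Ax³/6 - M_Ax²/2)/EI  [x≤a] with R_A=-9/5, M_A=-8/5 = ((-9/5)·(4/5)³/6 - (-8/5)·(4/5)²/2)/10000 = 14/390625 m
Load 4 — uniform load w=14 kN/m over full span:
  y_4 = -wx²(L-x)²/(24EI) = -14·(4/5)²·(4-(4/5))²/(24·10000) = -448/1171875 m
Superposition: y = Σ y_i = -93677/468750000 m ≈ -0.000200 m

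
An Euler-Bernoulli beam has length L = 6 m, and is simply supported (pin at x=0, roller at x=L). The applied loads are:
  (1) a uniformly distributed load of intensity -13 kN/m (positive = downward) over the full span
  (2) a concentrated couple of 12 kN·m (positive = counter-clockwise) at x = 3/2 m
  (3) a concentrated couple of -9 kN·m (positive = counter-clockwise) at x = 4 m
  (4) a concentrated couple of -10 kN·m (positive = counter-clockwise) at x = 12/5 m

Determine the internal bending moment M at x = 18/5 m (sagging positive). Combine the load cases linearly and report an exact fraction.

M(18/5) = -1559/25 kN·m

Load 1 — uniform load w=-13 kN/m over full span:
  M_1 = wx(L-x)/2 = (-13)·(18/5)·(6-(18/5))/2 = -1404/25 kN·m
Load 2 — applied couple M₀=12 kN·m at a=3/2 m (b=L-a=9/2):
  M_2 = M₀x/L - M₀  [x>a] = 12·(18/5)/6 - 12 = -24/5 kN·m
Load 3 — applied couple M₀=-9 kN·m at a=4 m (b=L-a=2):
  M_3 = M₀x/L  [x≤a] = (-9)·(18/5)/6 = -27/5 kN·m
Load 4 — applied couple M₀=-10 kN·m at a=12/5 m (b=L-a=18/5):
  M_4 = M₀x/L - M₀  [x>a] = (-10)·(18/5)/6 - (-10) = 4 kN·m
Superposition: M = Σ M_i = -1559/25 kN·m ≈ -62.360000 kN·m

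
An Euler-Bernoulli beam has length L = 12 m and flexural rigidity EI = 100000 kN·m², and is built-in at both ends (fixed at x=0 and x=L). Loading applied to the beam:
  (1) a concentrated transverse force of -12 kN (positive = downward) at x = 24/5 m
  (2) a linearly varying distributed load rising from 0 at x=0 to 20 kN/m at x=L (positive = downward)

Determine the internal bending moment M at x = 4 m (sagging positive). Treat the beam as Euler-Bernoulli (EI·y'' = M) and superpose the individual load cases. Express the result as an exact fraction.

M(4) = 22336/1125 kN·m

Load 1 — point force P=-12 kN at a=24/5 m (b=L-a=36/5):
  M_1 = Pb²(3a+b)x/L³ - Pab²/L²  [x≤a] = (-12)·(36/5)²·(3·(24/5)+(36/5))·4/12³ - (-12)·(24/5)·(36/5)²/12² = -1296/125 kN·m
Load 2 — triangular load w₀=20 kN/m (0→w₀ over full span):
  M_2 = 3w₀Lx/20 - w₀L²/30 - w₀x³/(6L) = 3·20·12·4/20 - 20·12²/30 - 20·4³/(6·12) = 272/9 kN·m
Superposition: M = Σ M_i = 22336/1125 kN·m ≈ 19.854222 kN·m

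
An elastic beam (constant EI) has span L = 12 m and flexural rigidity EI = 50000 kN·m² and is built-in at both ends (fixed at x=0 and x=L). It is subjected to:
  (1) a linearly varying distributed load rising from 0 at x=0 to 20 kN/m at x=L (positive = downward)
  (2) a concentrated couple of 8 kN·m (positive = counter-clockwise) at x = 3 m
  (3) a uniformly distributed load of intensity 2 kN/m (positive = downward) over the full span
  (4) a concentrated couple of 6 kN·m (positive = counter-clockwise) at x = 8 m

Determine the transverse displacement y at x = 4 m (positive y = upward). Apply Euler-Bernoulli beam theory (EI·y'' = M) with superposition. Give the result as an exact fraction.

Load 1 — triangular load w₀=20 kN/m (0→w₀ over full span):
  y_1 = -w₀x²(L-x)²(x+2L)/(120LEI) = -20·4²·(12-4)²·(4+2·12)/(120·12·50000) = -224/28125 m
Load 2 — applied couple M₀=8 kN·m at a=3 m (b=L-a=9):
  y_2 = (R_Ax³/6 - M_Ax²/2 - M₀(x-a)²/2)/EI  [x>a] with R_A=3/4, M_A=-3/2 = ((3/4)·4³/6 - (-3/2)·4²/2 - 8·(4-3)²/2)/50000 = 1/3125 m
Load 3 — uniform load w=2 kN/m over full span:
  y_3 = -wx²(L-x)²/(24EI) = -2·4²·(12-4)²/(24·50000) = -16/9375 m
Load 4 — applied couple M₀=6 kN·m at a=8 m (b=L-a=4):
  y_4 = (R_Ax³/6 - M_Ax²/2)/EI  [x≤a] with R_A=2/3, M_A=2 = ((2/3)·4³/6 - 2·4²/2)/50000 = -1/5625 m
Superposition: y = Σ y_i = -268/28125 m ≈ -0.009529 m

y(4) = -268/28125 m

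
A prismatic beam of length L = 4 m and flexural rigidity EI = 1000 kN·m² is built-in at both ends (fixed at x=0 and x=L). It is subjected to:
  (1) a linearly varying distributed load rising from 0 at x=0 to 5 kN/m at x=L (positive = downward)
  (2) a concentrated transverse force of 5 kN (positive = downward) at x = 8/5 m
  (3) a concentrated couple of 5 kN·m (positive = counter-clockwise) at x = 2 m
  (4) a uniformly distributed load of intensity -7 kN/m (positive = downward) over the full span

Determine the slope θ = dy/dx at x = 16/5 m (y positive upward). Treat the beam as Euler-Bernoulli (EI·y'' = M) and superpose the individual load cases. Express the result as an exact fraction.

Load 1 — triangular load w₀=5 kN/m (0→w₀ over full span):
  θ_1 = -w₀(2x(L-x)(L-2x)(x+2L)+x²(L-x)²)/(120LEI) = -5·(2·(16/5)·(4-(16/5))·(4-2·(16/5))·((16/5)+2·4)+(16/5)²·(4-(16/5))²)/(120·4·1000) = 64/46875 rad
Load 2 — point force P=5 kN at a=8/5 m (b=L-a=12/5):
  θ_2 = Pa²(L-x)(2bL-(3b+a)(L-x))/(2L³EI)  [x>a] = 5·(8/5)²·(4-(16/5))·(2·(12/5)·4-(3·(12/5)+(8/5))·(4-(16/5)))/(2·4³·1000) = 76/78125 rad
Load 3 — applied couple M₀=5 kN·m at a=2 m (b=L-a=2):
  θ_3 = (R_Ax²/2 - M_Ax - M₀(x-a))/EI  [x>a] with R_A=15/8, M_A=5/4 = ((15/8)·(16/5)²/2 - (5/4)·(16/5) - 5·((16/5)-2))/1000 = -1/2500 rad
Load 4 — uniform load w=-7 kN/m over full span:
  θ_4 = -wx(L-x)(L-2x)/(12EI) = -(-7)·(16/5)·(4-(16/5))·(4-2·(16/5))/(12·1000) = -56/15625 rad
Superposition: θ = Σ θ_i = -1543/937500 rad ≈ -0.001646 rad

θ(16/5) = -1543/937500 rad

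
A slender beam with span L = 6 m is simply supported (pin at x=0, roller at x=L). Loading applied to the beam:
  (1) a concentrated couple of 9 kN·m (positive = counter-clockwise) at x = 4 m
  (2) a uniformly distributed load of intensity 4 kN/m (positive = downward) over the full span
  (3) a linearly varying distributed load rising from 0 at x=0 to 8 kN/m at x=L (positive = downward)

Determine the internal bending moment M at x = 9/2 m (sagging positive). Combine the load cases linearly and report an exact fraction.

Load 1 — applied couple M₀=9 kN·m at a=4 m (b=L-a=2):
  M_1 = M₀x/L - M₀  [x>a] = 9·(9/2)/6 - 9 = -9/4 kN·m
Load 2 — uniform load w=4 kN/m over full span:
  M_2 = wx(L-x)/2 = 4·(9/2)·(6-(9/2))/2 = 27/2 kN·m
Load 3 — triangular load w₀=8 kN/m (0→w₀ over full span):
  M_3 = w₀Lx/6 - w₀x³/(6L) = 8·6·(9/2)/6 - 8·(9/2)³/(6·6) = 63/4 kN·m
Superposition: M = Σ M_i = 27 kN·m ≈ 27.000000 kN·m

M(9/2) = 27 kN·m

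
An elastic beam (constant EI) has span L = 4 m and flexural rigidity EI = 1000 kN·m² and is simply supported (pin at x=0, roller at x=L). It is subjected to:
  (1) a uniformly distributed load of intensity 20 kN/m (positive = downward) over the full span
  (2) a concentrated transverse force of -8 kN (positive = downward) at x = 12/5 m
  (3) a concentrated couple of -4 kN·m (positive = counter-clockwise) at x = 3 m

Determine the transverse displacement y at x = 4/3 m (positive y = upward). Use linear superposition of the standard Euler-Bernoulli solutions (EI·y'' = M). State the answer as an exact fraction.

Load 1 — uniform load w=20 kN/m over full span:
  y_1 = -wx(L³-2Lx²+x³)/(24EI) = -20·(4/3)·(4³-2·4·(4/3)²+(4/3)³)/(24·1000) = -352/6075 m
Load 2 — point force P=-8 kN at a=12/5 m (b=L-a=8/5):
  y_2 = -Pbx(L²-b²-x²)/(6LEI)  [x≤a] = -(-8)·(8/5)·(4/3)·(4²-(8/5)²-(4/3)²)/(6·4·1000) = 10496/1265625 m
Load 3 — applied couple M₀=-4 kN·m at a=3 m (b=L-a=1):
  y_3 = (M₀x³/(6L)+C₁x)/EI  [x≤a] with C₁=M₀(3b²-L²)/(6L)=13/6 = ((-4)·(4/3)³/(6·4)+(13/6)·(4/3))/1000 = 101/40500 m
Superposition: y = Σ y_i = -716173/15187500 m ≈ -0.047155 m

y(4/3) = -716173/15187500 m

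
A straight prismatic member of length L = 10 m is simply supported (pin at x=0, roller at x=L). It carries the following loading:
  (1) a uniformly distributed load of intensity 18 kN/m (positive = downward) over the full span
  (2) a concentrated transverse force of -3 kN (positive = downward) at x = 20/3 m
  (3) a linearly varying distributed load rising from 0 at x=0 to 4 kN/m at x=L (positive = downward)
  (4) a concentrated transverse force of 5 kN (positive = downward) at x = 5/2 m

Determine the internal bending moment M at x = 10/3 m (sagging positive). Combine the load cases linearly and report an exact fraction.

Load 1 — uniform load w=18 kN/m over full span:
  M_1 = wx(L-x)/2 = 18·(10/3)·(10-(10/3))/2 = 200 kN·m
Load 2 — point force P=-3 kN at a=20/3 m (b=L-a=10/3):
  M_2 = Pbx/L  [x≤a] = (-3)·(10/3)·(10/3)/10 = -10/3 kN·m
Load 3 — triangular load w₀=4 kN/m (0→w₀ over full span):
  M_3 = w₀Lx/6 - w₀x³/(6L) = 4·10·(10/3)/6 - 4·(10/3)³/(6·10) = 1600/81 kN·m
Load 4 — point force P=5 kN at a=5/2 m (b=L-a=15/2):
  M_4 = Pa(L-x)/L  [x>a] = 5·(5/2)·(10-(10/3))/10 = 25/3 kN·m
Superposition: M = Σ M_i = 18205/81 kN·m ≈ 224.753086 kN·m

M(10/3) = 18205/81 kN·m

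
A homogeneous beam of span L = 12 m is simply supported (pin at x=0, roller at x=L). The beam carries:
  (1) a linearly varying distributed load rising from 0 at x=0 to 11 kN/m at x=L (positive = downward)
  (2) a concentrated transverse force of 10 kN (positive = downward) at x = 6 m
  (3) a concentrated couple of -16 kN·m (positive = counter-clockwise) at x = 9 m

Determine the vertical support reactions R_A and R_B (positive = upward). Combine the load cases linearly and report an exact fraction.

R_A = 77/3 kN, R_B = 151/3 kN

Load 1 — triangular load w₀=11 kN/m (0→w₀ over full span):
  R_A = w₀L/6 = 11·12/6 = 22 kN
  R_B = w₀L/3 = 11·12/3 = 44 kN
Load 2 — point force P=10 kN at a=6 m (b=L-a=6):
  R_A = Pb/L = 10·6/12 = 5 kN
  R_B = Pa/L = 10·6/12 = 5 kN
Load 3 — applied couple M₀=-16 kN·m at a=9 m (b=L-a=3):
  R_A = M₀/L = (-16)/12 = -4/3 kN
  R_B = -M₀/L = -(-16)/12 = 4/3 kN
Superposition: R_A = 77/3 kN, R_B = 151/3 kN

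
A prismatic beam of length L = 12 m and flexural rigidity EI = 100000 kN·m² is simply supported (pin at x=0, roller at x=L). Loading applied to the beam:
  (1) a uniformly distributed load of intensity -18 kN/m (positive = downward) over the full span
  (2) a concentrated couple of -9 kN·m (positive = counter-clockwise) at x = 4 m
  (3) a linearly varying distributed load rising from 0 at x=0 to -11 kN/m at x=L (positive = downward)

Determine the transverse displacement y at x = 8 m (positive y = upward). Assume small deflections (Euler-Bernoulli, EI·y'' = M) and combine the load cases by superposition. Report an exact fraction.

Load 1 — uniform load w=-18 kN/m over full span:
  y_1 = -wx(L³-2Lx²+x³)/(24EI) = -(-18)·8·(12³-2·12·8²+8³)/(24·100000) = 132/3125 m
Load 2 — applied couple M₀=-9 kN·m at a=4 m (b=L-a=8):
  y_2 = (M₀x³/(6L)-M₀(x-a)²/2+C₁x)/EI  [x>a] with C₁=M₀(3b²-L²)/(6L)=-6 = ((-9)·8³/(6·12)-(-9)·(8-4)²/2+(-6)·8)/100000 = -1/2500 m
Load 3 — triangular load w₀=-11 kN/m (0→w₀ over full span):
  y_3 = -w₀x(7L⁴-10L²x²+3x⁴)/(360LEI) = -(-11)·8·(7·12⁴-10·12²·8²+3·8⁴)/(360·12·100000) = 374/28125 m
Superposition: y = Σ y_i = 6203/112500 m ≈ 0.055138 m

y(8) = 6203/112500 m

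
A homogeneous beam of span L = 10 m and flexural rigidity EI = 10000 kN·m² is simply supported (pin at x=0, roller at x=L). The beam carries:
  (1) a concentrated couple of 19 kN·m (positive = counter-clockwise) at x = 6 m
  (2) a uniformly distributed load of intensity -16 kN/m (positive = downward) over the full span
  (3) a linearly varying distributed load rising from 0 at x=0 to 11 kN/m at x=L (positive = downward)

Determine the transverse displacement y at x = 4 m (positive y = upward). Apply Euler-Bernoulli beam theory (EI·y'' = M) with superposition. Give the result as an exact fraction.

Load 1 — applied couple M₀=19 kN·m at a=6 m (b=L-a=4):
  y_1 = (M₀x³/(6L)+C₁x)/EI  [x≤a] with C₁=M₀(3b²-L²)/(6L)=-247/15 = (19·4³/(6·10)+(-247/15)·4)/10000 = -57/12500 m
Load 2 — uniform load w=-16 kN/m over full span:
  y_2 = -wx(L³-2Lx²+x³)/(24EI) = -(-16)·4·(10³-2·10·4²+4³)/(24·10000) = 124/625 m
Load 3 — triangular load w₀=11 kN/m (0→w₀ over full span):
  y_3 = -w₀x(7L⁴-10L²x²+3x⁴)/(360LEI) = -11·4·(7·10⁴-10·10²·4²+3·4⁴)/(360·10·10000) = -12551/187500 m
Superposition: y = Σ y_i = 11897/93750 m ≈ 0.126901 m

y(4) = 11897/93750 m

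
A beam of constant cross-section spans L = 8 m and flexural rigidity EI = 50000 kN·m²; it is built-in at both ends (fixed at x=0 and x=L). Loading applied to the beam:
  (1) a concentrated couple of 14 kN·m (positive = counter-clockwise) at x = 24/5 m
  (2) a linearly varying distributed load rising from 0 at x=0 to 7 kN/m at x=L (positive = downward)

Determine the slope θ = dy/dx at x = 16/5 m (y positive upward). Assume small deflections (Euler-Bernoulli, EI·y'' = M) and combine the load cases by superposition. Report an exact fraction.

θ(16/5) = -392/1953125 rad

Load 1 — applied couple M₀=14 kN·m at a=24/5 m (b=L-a=16/5):
  θ_1 = (R_Ax²/2 - M_Ax)/EI  [x≤a] with R_A=63/25, M_A=112/25 = ((63/25)·(16/5)²/2 - (112/25)·(16/5))/50000 = -56/1953125 rad
Load 2 — triangular load w₀=7 kN/m (0→w₀ over full span):
  θ_2 = -w₀(2x(L-x)(L-2x)(x+2L)+x²(L-x)²)/(120LEI) = -7·(2·(16/5)·(8-(16/5))·(8-2·(16/5))·((16/5)+2·8)+(16/5)²·(8-(16/5))²)/(120·8·50000) = -336/1953125 rad
Superposition: θ = Σ θ_i = -392/1953125 rad ≈ -0.000201 rad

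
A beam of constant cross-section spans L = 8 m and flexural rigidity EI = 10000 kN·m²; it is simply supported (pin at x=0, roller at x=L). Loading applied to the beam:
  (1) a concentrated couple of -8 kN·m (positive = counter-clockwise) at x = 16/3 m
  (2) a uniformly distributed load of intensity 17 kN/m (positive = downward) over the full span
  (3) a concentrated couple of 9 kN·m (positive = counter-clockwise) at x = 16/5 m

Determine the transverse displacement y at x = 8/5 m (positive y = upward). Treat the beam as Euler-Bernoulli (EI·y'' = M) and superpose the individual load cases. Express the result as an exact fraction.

y(8/5) = -184742/3515625 m

Load 1 — applied couple M₀=-8 kN·m at a=16/3 m (b=L-a=8/3):
  y_1 = (M₀x³/(6L)+C₁x)/EI  [x≤a] with C₁=M₀(3b²-L²)/(6L)=64/9 = ((-8)·(8/5)³/(6·8)+(64/9)·(8/5))/10000 = 752/703125 m
Load 2 — uniform load w=17 kN/m over full span:
  y_2 = -wx(L³-2Lx²+x³)/(24EI) = -17·(8/5)·(8³-2·8·(8/5)²+(8/5)³)/(24·10000) = -63104/1171875 m
Load 3 — applied couple M₀=9 kN·m at a=16/5 m (b=L-a=24/5):
  y_3 = (M₀x³/(6L)+C₁x)/EI  [x≤a] with C₁=M₀(3b²-L²)/(6L)=24/25 = (9·(8/5)³/(6·8)+(24/25)·(8/5))/10000 = 18/78125 m
Superposition: y = Σ y_i = -184742/3515625 m ≈ -0.052549 m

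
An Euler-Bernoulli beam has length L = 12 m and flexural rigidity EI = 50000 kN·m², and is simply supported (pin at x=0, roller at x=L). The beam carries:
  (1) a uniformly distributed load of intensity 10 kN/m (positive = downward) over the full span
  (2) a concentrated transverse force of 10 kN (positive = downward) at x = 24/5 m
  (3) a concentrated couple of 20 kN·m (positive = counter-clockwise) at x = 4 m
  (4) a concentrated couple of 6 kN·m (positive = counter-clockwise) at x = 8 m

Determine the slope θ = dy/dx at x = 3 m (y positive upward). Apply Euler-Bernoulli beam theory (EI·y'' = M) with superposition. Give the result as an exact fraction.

Load 1 — uniform load w=10 kN/m over full span:
  θ_1 = -w(L³-6Lx²+4x³)/(24EI) = -10·(12³-6·12·3²+4·3³)/(24·50000) = -99/10000 rad
Load 2 — point force P=10 kN at a=24/5 m (b=L-a=36/5):
  θ_2 = -Pb(L²-b²-3x²)/(6LEI)  [x≤a] = -10·(36/5)·(12²-(36/5)²-3·3²)/(6·12·50000) = -1629/1250000 rad
Load 3 — applied couple M₀=20 kN·m at a=4 m (b=L-a=8):
  θ_3 = (M₀x²/(2L)+C₁)/EI  [x≤a] with C₁=M₀(3b²-L²)/(6L)=40/3 = (20·3²/(2·12)+(40/3))/50000 = 1/2400 rad
Load 4 — applied couple M₀=6 kN·m at a=8 m (b=L-a=4):
  θ_4 = (M₀x²/(2L)+C₁)/EI  [x≤a] with C₁=M₀(3b²-L²)/(6L)=-8 = (6·3²/(2·12)+(-8))/50000 = -23/200000 rad
Superposition: θ = Σ θ_i = -163523/15000000 rad ≈ -0.010902 rad

θ(3) = -163523/15000000 rad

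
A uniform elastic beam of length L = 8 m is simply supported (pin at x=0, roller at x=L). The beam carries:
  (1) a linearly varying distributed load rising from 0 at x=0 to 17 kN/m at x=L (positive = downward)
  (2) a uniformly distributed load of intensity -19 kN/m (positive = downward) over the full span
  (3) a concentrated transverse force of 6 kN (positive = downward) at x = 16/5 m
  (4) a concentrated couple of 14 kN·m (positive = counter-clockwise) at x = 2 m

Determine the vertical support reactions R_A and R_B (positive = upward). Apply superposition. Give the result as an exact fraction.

R_A = -2879/60 kN, R_B = -1801/60 kN

Load 1 — triangular load w₀=17 kN/m (0→w₀ over full span):
  R_A = w₀L/6 = 17·8/6 = 68/3 kN
  R_B = w₀L/3 = 17·8/3 = 136/3 kN
Load 2 — uniform load w=-19 kN/m over full span:
  R_A = wL/2 = (-19)·8/2 = -76 kN
  R_B = wL/2 = (-19)·8/2 = -76 kN
Load 3 — point force P=6 kN at a=16/5 m (b=L-a=24/5):
  R_A = Pb/L = 6·(24/5)/8 = 18/5 kN
  R_B = Pa/L = 6·(16/5)/8 = 12/5 kN
Load 4 — applied couple M₀=14 kN·m at a=2 m (b=L-a=6):
  R_A = M₀/L = 14/8 = 7/4 kN
  R_B = -M₀/L = -14/8 = -7/4 kN
Superposition: R_A = -2879/60 kN, R_B = -1801/60 kN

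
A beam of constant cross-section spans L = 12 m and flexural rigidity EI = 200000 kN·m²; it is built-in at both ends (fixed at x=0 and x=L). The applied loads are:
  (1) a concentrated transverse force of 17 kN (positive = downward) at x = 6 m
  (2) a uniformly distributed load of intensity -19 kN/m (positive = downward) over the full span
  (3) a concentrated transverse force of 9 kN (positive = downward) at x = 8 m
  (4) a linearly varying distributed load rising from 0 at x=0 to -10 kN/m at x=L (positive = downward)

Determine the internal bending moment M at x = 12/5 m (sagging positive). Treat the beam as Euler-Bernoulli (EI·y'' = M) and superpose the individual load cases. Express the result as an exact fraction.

Load 1 — point force P=17 kN at a=6 m (b=L-a=6):
  M_1 = Pb²(3a+b)x/L³ - Pab²/L²  [x≤a] = 17·6²·(3·6+6)·(12/5)/12³ - 17·6·6²/12² = -51/10 kN·m
Load 2 — uniform load w=-19 kN/m over full span:
  M_2 = wLx/2 - wL²/12 - wx²/2 = (-19)·12·(12/5)/2 - (-19)·12²/12 - (-19)·(12/5)²/2 = 228/25 kN·m
Load 3 — point force P=9 kN at a=8 m (b=L-a=4):
  M_3 = Pb²(3a+b)x/L³ - Pab²/L²  [x≤a] = 9·4²·(3·8+4)·(12/5)/12³ - 9·8·4²/12² = -12/5 kN·m
Load 4 — triangular load w₀=-10 kN/m (0→w₀ over full span):
  M_4 = 3w₀Lx/20 - w₀L²/30 - w₀x³/(6L) = 3·(-10)·12·(12/5)/20 - (-10)·12²/30 - (-10)·(12/5)³/(6·12) = 168/25 kN·m
Superposition: M = Σ M_i = 417/50 kN·m ≈ 8.340000 kN·m

M(12/5) = 417/50 kN·m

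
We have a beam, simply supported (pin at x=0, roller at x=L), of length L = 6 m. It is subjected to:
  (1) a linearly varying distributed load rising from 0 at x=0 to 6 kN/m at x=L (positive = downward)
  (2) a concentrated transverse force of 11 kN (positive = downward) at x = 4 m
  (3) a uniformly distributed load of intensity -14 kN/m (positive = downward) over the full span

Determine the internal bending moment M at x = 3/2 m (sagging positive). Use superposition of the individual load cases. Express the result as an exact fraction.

Load 1 — triangular load w₀=6 kN/m (0→w₀ over full span):
  M_1 = w₀Lx/6 - w₀x³/(6L) = 6·6·(3/2)/6 - 6·(3/2)³/(6·6) = 135/16 kN·m
Load 2 — point force P=11 kN at a=4 m (b=L-a=2):
  M_2 = Pbx/L  [x≤a] = 11·2·(3/2)/6 = 11/2 kN·m
Load 3 — uniform load w=-14 kN/m over full span:
  M_3 = wx(L-x)/2 = (-14)·(3/2)·(6-(3/2))/2 = -189/4 kN·m
Superposition: M = Σ M_i = -533/16 kN·m ≈ -33.312500 kN·m

M(3/2) = -533/16 kN·m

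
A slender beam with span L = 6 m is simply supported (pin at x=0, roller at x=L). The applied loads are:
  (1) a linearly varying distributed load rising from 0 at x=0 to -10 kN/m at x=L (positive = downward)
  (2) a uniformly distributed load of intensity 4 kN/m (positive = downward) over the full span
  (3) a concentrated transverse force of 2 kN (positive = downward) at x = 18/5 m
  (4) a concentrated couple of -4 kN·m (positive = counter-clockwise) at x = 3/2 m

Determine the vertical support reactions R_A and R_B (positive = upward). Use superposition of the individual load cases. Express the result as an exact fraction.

Load 1 — triangular load w₀=-10 kN/m (0→w₀ over full span):
  R_A = w₀L/6 = (-10)·6/6 = -10 kN
  R_B = w₀L/3 = (-10)·6/3 = -20 kN
Load 2 — uniform load w=4 kN/m over full span:
  R_A = wL/2 = 4·6/2 = 12 kN
  R_B = wL/2 = 4·6/2 = 12 kN
Load 3 — point force P=2 kN at a=18/5 m (b=L-a=12/5):
  R_A = Pb/L = 2·(12/5)/6 = 4/5 kN
  R_B = Pa/L = 2·(18/5)/6 = 6/5 kN
Load 4 — applied couple M₀=-4 kN·m at a=3/2 m (b=L-a=9/2):
  R_A = M₀/L = (-4)/6 = -2/3 kN
  R_B = -M₀/L = -(-4)/6 = 2/3 kN
Superposition: R_A = 32/15 kN, R_B = -92/15 kN

R_A = 32/15 kN, R_B = -92/15 kN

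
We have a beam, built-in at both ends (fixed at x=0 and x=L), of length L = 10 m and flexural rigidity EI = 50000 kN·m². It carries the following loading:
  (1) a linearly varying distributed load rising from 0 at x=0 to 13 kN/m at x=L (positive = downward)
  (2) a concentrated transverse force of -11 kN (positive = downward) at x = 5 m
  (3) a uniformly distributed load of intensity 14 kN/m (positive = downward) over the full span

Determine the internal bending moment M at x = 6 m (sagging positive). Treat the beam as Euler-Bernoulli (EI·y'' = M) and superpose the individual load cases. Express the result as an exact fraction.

Load 1 — triangular load w₀=13 kN/m (0→w₀ over full span):
  M_1 = 3w₀Lx/20 - w₀L²/30 - w₀x³/(6L) = 3·13·10·6/20 - 13·10²/30 - 13·6³/(6·10) = 403/15 kN·m
Load 2 — point force P=-11 kN at a=5 m (b=L-a=5):
  M_2 = Pa²(a+3b)(L-x)/L³ - Pa²b/L²  [x>a] = (-11)·5²·(5+3·5)·(10-6)/10³ - (-11)·5²·5/10² = -33/4 kN·m
Load 3 — uniform load w=14 kN/m over full span:
  M_3 = wLx/2 - wL²/12 - wx²/2 = 14·10·6/2 - 14·10²/12 - 14·6²/2 = 154/3 kN·m
Superposition: M = Σ M_i = 1399/20 kN·m ≈ 69.950000 kN·m

M(6) = 1399/20 kN·m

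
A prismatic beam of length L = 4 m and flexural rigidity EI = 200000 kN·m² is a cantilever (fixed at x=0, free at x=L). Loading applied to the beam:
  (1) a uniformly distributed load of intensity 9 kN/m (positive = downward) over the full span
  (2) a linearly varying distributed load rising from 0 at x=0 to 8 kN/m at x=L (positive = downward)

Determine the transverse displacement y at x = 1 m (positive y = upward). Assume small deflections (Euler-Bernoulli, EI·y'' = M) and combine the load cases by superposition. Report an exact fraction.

Load 1 — uniform load w=9 kN/m over full span:
  y_1 = -wx²(x²-4Lx+6L²)/(24EI) = -9·1²·(1²-4·4·1+6·4²)/(24·200000) = -243/1600000 m
Load 2 — triangular load w₀=8 kN/m (0→w₀ over full span):
  y_2 = (w₀Lx³/12-w₀L²x²/6-w₀x⁵/(120L))/EI = (8·4·1³/12-8·4²·1²/6-8·1⁵/(120·4))/200000 = -1121/12000000 m
Superposition: y = Σ y_i = -5887/24000000 m ≈ -0.000245 m

y(1) = -5887/24000000 m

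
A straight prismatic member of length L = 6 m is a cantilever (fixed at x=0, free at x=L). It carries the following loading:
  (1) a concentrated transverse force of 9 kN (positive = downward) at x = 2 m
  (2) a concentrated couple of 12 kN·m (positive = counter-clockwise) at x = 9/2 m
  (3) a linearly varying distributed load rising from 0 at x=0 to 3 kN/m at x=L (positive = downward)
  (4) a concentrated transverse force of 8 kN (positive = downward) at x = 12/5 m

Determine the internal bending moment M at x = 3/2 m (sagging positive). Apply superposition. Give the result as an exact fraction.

M(3/2) = -3597/160 kN·m

Load 1 — point force P=9 kN at a=2 m (b=L-a=4):
  M_1 = -P(a-x)  [x≤a] = -9·(2-(3/2)) = -9/2 kN·m
Load 2 — applied couple M₀=12 kN·m at a=9/2 m (b=L-a=3/2):
  M_2 = M₀  [x≤a] = 12 = 12 kN·m
Load 3 — triangular load w₀=3 kN/m (0→w₀ over full span):
  M_3 = w₀Lx/2 - w₀L²/3 - w₀x³/(6L) = 3·6·(3/2)/2 - 3·6²/3 - 3·(3/2)³/(6·6) = -729/32 kN·m
Load 4 — point force P=8 kN at a=12/5 m (b=L-a=18/5):
  M_4 = -P(a-x)  [x≤a] = -8·((12/5)-(3/2)) = -36/5 kN·m
Superposition: M = Σ M_i = -3597/160 kN·m ≈ -22.481250 kN·m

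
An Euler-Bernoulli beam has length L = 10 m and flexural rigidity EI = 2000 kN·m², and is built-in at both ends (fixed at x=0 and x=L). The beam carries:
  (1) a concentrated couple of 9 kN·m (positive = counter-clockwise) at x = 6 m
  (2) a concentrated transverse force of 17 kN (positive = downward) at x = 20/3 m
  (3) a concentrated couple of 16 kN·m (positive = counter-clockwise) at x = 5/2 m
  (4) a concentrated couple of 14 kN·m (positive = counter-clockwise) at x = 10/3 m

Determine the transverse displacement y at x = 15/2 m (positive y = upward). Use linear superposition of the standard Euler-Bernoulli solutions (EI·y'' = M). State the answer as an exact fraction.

Load 1 — applied couple M₀=9 kN·m at a=6 m (b=L-a=4):
  y_1 = (R_Ax³/6 - M_Ax²/2 - M₀(x-a)²/2)/EI  [x>a] with R_A=162/125, M_A=72/25 = ((162/125)·(15/2)³/6 - (72/25)·(15/2)²/2 - 9·((15/2)-6)²/2)/2000 = 0 m
Load 2 — point force P=17 kN at a=20/3 m (b=L-a=10/3):
  y_2 = -Pa²(L-x)²(3bL-(3b+a)(L-x))/(6L³EI)  [x>a] = -17·(20/3)²·(10-(15/2))²·(3·(10/3)·10-(3·(10/3)+(20/3))·(10-(15/2)))/(6·10³·2000) = -119/5184 m
Load 3 — applied couple M₀=16 kN·m at a=5/2 m (b=L-a=15/2):
  y_3 = (R_Ax³/6 - M_Ax²/2 - M₀(x-a)²/2)/EI  [x>a] with R_A=9/5, M_A=-3 = ((9/5)·(15/2)³/6 - (-3)·(15/2)²/2 - 16·((15/2)-(5/2))²/2)/2000 = 7/1280 m
Load 4 — applied couple M₀=14 kN·m at a=10/3 m (b=L-a=20/3):
  y_4 = (R_Ax³/6 - M_Ax²/2 - M₀(x-a)²/2)/EI  [x>a] with R_A=28/15, M_A=0 = ((28/15)·(15/2)³/6 - 0·(15/2)²/2 - 14·((15/2)-(10/3))²/2)/2000 = 7/1440 m
Superposition: y = Σ y_i = -1309/103680 m ≈ -0.012625 m

y(15/2) = -1309/103680 m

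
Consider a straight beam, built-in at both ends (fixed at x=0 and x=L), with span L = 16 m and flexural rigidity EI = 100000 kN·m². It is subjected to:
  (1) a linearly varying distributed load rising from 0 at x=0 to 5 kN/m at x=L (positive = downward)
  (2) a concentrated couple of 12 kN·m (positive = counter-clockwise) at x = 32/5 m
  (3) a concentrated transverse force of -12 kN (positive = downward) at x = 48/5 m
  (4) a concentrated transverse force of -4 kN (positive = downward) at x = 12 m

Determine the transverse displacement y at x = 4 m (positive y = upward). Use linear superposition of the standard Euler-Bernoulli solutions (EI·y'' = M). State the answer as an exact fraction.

Load 1 — triangular load w₀=5 kN/m (0→w₀ over full span):
  y_1 = -w₀x²(L-x)²(x+2L)/(120LEI) = -5·4²·(16-4)²·(4+2·16)/(120·16·100000) = -27/12500 m
Load 2 — applied couple M₀=12 kN·m at a=32/5 m (b=L-a=48/5):
  y_2 = (R_Ax³/6 - M_Ax²/2)/EI  [x≤a] with R_A=27/25, M_A=36/25 = ((27/25)·4³/6 - (36/25)·4²/2)/100000 = 0 m
Load 3 — point force P=-12 kN at a=48/5 m (b=L-a=32/5):
  y_3 = -Pb²x²(3aL-(3a+b)x)/(6L³EI)  [x≤a] = -(-12)·(32/5)²·4²·(3·(48/5)·16-(3·(48/5)+(32/5))·4)/(6·16³·100000) = 16/15625 m
Load 4 — point force P=-4 kN at a=12 m (b=L-a=4):
  y_4 = -Pb²x²(3aL-(3a+b)x)/(6L³EI)  [x≤a] = -(-4)·4²·4²·(3·12·16-(3·12+4)·4)/(6·16³·100000) = 13/75000 m
Superposition: y = Σ y_i = -361/375000 m ≈ -0.000963 m

y(4) = -361/375000 m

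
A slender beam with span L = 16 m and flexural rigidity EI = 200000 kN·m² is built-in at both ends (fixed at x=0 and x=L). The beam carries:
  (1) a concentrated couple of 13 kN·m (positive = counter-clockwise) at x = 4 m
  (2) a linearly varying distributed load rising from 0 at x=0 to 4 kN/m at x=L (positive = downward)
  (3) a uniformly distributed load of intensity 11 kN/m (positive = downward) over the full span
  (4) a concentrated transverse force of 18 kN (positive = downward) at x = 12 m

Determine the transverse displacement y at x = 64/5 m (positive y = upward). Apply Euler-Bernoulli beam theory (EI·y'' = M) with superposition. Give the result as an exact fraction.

y(64/5) = -6059479/1171875000 m

Load 1 — applied couple M₀=13 kN·m at a=4 m (b=L-a=12):
  y_1 = (R_Ax³/6 - M_Ax²/2 - M₀(x-a)²/2)/EI  [x>a] with R_A=117/128, M_A=-39/16 = ((117/128)·(64/5)³/6 - (-39/16)·(64/5)²/2 - 13·((64/5)-4)²/2)/200000 = 247/3125000 m
Load 2 — triangular load w₀=4 kN/m (0→w₀ over full span):
  y_2 = -w₀x²(L-x)²(x+2L)/(120LEI) = -4·(64/5)²·(16-(64/5))²·((64/5)+2·16)/(120·16·200000) = -114688/146484375 m
Load 3 — uniform load w=11 kN/m over full span:
  y_3 = -wx²(L-x)²/(24EI) = -11·(64/5)²·(16-(64/5))²/(24·200000) = -22528/5859375 m
Load 4 — point force P=18 kN at a=12 m (b=L-a=4):
  y_4 = -Pa²(L-x)²(3bL-(3b+a)(L-x))/(6L³EI)  [x>a] = -18·12²·(16-(64/5))²·(3·4·16-(3·4+12)·(16-(64/5)))/(6·16³·200000) = -243/390625 m
Superposition: y = Σ y_i = -6059479/1171875000 m ≈ -0.005171 m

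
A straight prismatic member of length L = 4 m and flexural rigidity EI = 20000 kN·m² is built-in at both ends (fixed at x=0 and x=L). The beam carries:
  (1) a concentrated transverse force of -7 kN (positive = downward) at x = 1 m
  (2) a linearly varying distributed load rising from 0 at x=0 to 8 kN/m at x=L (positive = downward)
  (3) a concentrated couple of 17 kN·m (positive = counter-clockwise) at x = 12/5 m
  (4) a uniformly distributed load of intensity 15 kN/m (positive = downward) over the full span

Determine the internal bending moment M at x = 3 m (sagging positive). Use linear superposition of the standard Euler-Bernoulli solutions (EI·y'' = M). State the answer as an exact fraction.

M(3) = -547/2400 kN·m

Load 1 — point force P=-7 kN at a=1 m (b=L-a=3):
  M_1 = Pa²(a+3b)(L-x)/L³ - Pa²b/L²  [x>a] = (-7)·1²·(1+3·3)·(4-3)/4³ - (-7)·1²·3/4² = 7/32 kN·m
Load 2 — triangular load w₀=8 kN/m (0→w₀ over full span):
  M_2 = 3w₀Lx/20 - w₀L²/30 - w₀x³/(6L) = 3·8·4·3/20 - 8·4²/30 - 8·3³/(6·4) = 17/15 kN·m
Load 3 — applied couple M₀=17 kN·m at a=12/5 m (b=L-a=8/5):
  M_3 = R_Ax - M_A - M₀  [x>a] with R_A=153/25, M_A=136/25 = (153/25)·3 - (136/25) - 17 = -102/25 kN·m
Load 4 — uniform load w=15 kN/m over full span:
  M_4 = wLx/2 - wL²/12 - wx²/2 = 15·4·3/2 - 15·4²/12 - 15·3²/2 = 5/2 kN·m
Superposition: M = Σ M_i = -547/2400 kN·m ≈ -0.227917 kN·m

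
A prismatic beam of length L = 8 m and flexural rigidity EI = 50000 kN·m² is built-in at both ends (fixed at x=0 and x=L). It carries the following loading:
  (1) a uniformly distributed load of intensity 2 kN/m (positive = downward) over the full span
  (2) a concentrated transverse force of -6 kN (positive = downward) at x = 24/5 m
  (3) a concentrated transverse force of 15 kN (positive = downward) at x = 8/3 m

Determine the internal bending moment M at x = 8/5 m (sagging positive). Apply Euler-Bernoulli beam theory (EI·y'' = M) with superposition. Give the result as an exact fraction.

Load 1 — uniform load w=2 kN/m over full span:
  M_1 = wLx/2 - wL²/12 - wx²/2 = 2·8·(8/5)/2 - 2·8²/12 - 2·(8/5)²/2 = -32/75 kN·m
Load 2 — point force P=-6 kN at a=24/5 m (b=L-a=16/5):
  M_2 = Pb²(3a+b)x/L³ - Pab²/L²  [x≤a] = (-6)·(16/5)²·(3·(24/5)+(16/5))·(8/5)/8³ - (-6)·(24/5)·(16/5)²/8² = 768/625 kN·m
Load 3 — point force P=15 kN at a=8/3 m (b=L-a=16/3):
  M_3 = Pb²(3a+b)x/L³ - Pab²/L²  [x≤a] = 15·(16/3)²·(3·(8/3)+(16/3))·(8/5)/8³ - 15·(8/3)·(16/3)²/8² = 0 kN·m
Superposition: M = Σ M_i = 1504/1875 kN·m ≈ 0.802133 kN·m

M(8/5) = 1504/1875 kN·m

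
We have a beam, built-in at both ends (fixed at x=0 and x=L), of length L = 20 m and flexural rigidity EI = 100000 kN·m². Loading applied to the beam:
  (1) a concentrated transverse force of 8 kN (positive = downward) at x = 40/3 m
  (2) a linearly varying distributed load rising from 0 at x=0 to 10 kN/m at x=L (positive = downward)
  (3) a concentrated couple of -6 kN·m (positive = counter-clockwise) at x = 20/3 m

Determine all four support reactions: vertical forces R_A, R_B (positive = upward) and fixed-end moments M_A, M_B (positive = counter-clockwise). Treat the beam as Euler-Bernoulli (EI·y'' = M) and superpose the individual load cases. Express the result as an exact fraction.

Load 1 — point force P=8 kN at a=40/3 m (b=L-a=20/3):
  R_A = Pb²(3a+b)/L³ = 8·(20/3)²·(3·(40/3)+(20/3))/20³ = 56/27 kN
  M_A = Pab²/L² = 8·(40/3)·(20/3)²/20² = 320/27 kN·m
  R_B = Pa²(a+3b)/L³ = 8·(40/3)²·((40/3)+3·(20/3))/20³ = 160/27 kN
  M_B = -Pa²b/L² = -8·(40/3)²·(20/3)/20² = -640/27 kN·m
Load 2 — triangular load w₀=10 kN/m (0→w₀ over full span):
  R_A = 3w₀L/20 = 3·10·20/20 = 30 kN
  M_A = w₀L²/30 = 10·20²/30 = 400/3 kN·m
  R_B = 7w₀L/20 = 7·10·20/20 = 70 kN
  M_B = -w₀L²/20 = -10·20²/20 = -200 kN·m
Load 3 — applied couple M₀=-6 kN·m at a=20/3 m (b=L-a=40/3):
  R_A = 6M₀ab/L³ = 6·(-6)·(20/3)·(40/3)/20³ = -2/5 kN
  M_A = M₀b(2a-b)/L² = (-6)·(40/3)·(2·(20/3)-(40/3))/20² = 0 kN·m
  R_B = -6M₀ab/L³ = -6·(-6)·(20/3)·(40/3)/20³ = 2/5 kN
  M_B = M₀a(2b-a)/L² = (-6)·(20/3)·(2·(40/3)-(20/3))/20² = -2 kN·m
Superposition: R_A = 4276/135 kN, M_A = 3920/27 kN·m, R_B = 10304/135 kN, M_B = -6094/27 kN·m

R_A = 4276/135 kN, M_A = 3920/27 kN·m, R_B = 10304/135 kN, M_B = -6094/27 kN·m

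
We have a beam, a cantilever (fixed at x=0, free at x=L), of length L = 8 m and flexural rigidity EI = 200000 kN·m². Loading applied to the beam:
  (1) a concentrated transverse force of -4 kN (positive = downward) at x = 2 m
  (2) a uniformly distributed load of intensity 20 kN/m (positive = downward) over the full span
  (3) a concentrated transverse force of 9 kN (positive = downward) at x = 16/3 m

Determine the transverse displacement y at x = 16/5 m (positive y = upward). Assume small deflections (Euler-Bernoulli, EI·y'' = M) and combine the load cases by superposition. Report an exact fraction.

Load 1 — point force P=-4 kN at a=2 m (b=L-a=6):
  y_1 = -Pa²(3x-a)/(6EI)  [x>a] = -(-4)·2²·(3·(16/5)-2)/(6·200000) = 19/187500 m
Load 2 — uniform load w=20 kN/m over full span:
  y_2 = -wx²(x²-4Lx+6L²)/(24EI) = -20·(16/5)²·((16/5)²-4·8·(16/5)+6·8²)/(24·200000) = -4864/390625 m
Load 3 — point force P=9 kN at a=16/3 m (b=L-a=8/3):
  y_3 = -Px²(3a-x)/(6EI)  [x≤a] = -9·(16/5)²·(3·(16/3)-(16/5))/(6·200000) = -384/390625 m
Superposition: y = Σ y_i = -62501/4687500 m ≈ -0.013334 m

y(16/5) = -62501/4687500 m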